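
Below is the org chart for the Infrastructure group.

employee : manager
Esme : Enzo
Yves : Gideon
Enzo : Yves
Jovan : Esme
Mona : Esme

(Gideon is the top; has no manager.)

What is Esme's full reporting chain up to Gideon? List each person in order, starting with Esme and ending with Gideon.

Esme -> Enzo -> Yves -> Gideon

Esme reports to Enzo. Enzo reports to Yves. Yves reports to Gideon. Gideon is at the top.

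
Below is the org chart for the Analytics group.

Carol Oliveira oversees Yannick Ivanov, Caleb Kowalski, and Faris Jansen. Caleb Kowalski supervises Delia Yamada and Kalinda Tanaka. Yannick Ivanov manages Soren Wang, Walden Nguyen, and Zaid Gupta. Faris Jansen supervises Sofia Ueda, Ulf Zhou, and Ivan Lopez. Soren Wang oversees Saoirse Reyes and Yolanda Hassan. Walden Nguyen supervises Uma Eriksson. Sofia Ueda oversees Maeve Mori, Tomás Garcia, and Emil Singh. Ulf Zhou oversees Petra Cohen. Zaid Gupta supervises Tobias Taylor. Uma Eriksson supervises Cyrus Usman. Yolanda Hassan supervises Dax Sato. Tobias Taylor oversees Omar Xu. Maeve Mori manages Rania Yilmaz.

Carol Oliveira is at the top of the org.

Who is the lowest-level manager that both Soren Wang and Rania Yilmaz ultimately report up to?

Carol Oliveira

Soren Wang's chain of managers is Yannick Ivanov, Carol Oliveira. Rania Yilmaz's chain of managers is Maeve Mori, Sofia Ueda, Faris Jansen, Carol Oliveira. The first manager that appears in both chains is Carol Oliveira.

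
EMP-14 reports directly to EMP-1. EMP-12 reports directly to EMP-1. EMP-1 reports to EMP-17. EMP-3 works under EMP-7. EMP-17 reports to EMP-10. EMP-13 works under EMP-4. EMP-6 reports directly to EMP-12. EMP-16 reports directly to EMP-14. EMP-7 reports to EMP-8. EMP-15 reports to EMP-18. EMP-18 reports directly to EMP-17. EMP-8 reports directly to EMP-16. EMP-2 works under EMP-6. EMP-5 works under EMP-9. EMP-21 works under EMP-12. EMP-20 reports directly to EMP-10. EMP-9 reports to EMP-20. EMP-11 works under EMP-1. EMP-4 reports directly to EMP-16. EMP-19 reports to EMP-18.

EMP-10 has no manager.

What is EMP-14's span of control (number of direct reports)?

EMP-14 directly manages EMP-16. That is 1 direct report.

1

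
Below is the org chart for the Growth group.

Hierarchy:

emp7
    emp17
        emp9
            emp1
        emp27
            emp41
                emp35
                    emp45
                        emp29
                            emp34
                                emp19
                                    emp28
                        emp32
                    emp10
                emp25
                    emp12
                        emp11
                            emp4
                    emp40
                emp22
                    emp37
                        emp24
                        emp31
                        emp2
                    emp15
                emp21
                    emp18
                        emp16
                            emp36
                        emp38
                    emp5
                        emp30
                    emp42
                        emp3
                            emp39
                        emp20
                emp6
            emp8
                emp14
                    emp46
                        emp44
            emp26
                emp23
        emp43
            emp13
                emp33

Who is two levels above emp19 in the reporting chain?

emp29

emp19 reports to emp34, and emp34 reports to emp29. So emp19's skip-level manager is emp29.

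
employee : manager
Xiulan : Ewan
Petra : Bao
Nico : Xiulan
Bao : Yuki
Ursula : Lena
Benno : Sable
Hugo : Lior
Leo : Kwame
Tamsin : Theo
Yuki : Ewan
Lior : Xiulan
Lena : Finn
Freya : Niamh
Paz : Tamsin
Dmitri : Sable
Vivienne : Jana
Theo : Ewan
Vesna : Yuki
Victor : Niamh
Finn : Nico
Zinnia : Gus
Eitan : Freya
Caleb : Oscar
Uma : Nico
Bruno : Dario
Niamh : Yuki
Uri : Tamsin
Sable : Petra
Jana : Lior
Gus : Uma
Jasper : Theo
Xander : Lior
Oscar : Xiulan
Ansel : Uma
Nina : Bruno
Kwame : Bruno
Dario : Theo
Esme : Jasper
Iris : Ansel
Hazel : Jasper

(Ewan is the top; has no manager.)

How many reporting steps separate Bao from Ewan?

Chain from Bao up to Ewan: Bao → Yuki → Ewan. That is 2 steps up, so Bao is 2 levels below Ewan.

2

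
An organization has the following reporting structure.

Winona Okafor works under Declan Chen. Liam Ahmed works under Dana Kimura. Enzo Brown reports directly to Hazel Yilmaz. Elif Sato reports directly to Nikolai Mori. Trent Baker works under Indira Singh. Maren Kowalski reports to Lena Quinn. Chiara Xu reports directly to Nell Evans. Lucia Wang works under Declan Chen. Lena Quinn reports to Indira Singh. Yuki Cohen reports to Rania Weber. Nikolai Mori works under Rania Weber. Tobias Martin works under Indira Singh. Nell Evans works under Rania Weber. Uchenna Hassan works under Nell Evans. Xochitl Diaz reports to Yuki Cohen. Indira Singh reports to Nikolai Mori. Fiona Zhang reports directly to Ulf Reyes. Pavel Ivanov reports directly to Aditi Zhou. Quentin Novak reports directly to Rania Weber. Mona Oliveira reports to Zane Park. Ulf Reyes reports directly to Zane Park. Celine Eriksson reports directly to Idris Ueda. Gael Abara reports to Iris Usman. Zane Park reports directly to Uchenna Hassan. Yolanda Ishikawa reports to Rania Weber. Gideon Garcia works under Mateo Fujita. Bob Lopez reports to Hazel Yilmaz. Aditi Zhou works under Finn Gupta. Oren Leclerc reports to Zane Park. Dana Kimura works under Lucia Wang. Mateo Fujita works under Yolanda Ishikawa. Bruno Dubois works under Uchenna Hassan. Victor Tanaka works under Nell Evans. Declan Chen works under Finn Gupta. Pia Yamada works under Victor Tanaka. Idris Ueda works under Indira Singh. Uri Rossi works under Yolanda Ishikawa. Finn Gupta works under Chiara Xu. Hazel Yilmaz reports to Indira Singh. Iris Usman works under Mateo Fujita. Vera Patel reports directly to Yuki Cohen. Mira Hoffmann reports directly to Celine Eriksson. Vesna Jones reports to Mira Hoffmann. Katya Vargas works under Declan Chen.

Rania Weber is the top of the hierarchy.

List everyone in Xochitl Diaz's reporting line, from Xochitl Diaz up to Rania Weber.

Xochitl Diaz -> Yuki Cohen -> Rania Weber

Xochitl Diaz reports to Yuki Cohen. Yuki Cohen reports to Rania Weber. Rania Weber is at the top.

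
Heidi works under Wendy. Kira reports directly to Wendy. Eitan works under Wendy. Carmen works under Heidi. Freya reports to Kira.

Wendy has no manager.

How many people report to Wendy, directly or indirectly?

5

Wendy directly manages Heidi, Kira, Eitan. Under Heidi: Carmen (1). Under Kira: Freya (1). Eitan has no reports. So Wendy's organization is 3 direct reports plus everyone under them: 2 + 2 + 1 = 5.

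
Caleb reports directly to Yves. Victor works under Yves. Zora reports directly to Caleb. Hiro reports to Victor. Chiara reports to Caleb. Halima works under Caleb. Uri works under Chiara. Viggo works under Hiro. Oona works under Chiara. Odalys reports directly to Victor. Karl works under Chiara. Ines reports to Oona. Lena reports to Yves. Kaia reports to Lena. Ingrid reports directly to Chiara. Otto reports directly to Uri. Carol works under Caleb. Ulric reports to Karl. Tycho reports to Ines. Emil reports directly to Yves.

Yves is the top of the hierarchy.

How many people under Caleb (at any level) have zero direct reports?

The people in Caleb's organization with no one reporting to them are Carol, Halima, Ingrid, Ulric, Tycho, Otto, Zora. That is 7.

7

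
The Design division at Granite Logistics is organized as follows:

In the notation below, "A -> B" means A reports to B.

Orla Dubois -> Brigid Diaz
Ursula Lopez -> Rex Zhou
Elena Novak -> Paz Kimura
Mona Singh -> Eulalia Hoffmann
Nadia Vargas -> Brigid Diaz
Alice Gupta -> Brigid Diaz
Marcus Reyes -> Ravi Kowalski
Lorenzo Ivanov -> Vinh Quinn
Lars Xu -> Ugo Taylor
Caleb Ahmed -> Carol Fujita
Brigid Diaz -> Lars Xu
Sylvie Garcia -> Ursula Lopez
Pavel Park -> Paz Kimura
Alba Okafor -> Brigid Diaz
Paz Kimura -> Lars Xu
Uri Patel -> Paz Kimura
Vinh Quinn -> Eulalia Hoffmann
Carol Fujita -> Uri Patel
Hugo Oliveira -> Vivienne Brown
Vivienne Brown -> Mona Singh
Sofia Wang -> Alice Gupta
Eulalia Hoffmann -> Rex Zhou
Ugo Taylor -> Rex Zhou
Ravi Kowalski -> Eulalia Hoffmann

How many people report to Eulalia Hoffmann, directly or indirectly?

Eulalia Hoffmann directly manages Mona Singh, Vinh Quinn, Ravi Kowalski. Under Mona Singh: Vivienne Brown, Hugo Oliveira (2). Under Vinh Quinn: Lorenzo Ivanov (1). Under Ravi Kowalski: Marcus Reyes (1). So Eulalia Hoffmann's organization is 3 direct reports plus everyone under them: 3 + 2 + 2 = 7.

7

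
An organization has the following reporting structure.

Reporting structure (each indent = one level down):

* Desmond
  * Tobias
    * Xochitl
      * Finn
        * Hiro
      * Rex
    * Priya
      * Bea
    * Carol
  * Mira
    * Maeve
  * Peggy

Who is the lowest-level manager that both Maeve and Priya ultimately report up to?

Maeve's chain of managers is Mira, Desmond. Priya's chain of managers is Tobias, Desmond. The first manager that appears in both chains is Desmond.

Desmond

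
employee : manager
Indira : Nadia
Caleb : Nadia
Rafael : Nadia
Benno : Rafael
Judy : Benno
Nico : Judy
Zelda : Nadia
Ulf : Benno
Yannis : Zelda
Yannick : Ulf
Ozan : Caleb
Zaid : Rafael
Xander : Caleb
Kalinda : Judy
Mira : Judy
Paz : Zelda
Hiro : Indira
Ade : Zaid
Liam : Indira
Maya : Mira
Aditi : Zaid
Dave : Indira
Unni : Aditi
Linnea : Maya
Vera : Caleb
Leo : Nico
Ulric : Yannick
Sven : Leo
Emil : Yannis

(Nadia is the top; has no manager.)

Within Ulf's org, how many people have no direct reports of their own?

The only person in Ulf's organization with no one reporting to them is Ulric. That is 1.

1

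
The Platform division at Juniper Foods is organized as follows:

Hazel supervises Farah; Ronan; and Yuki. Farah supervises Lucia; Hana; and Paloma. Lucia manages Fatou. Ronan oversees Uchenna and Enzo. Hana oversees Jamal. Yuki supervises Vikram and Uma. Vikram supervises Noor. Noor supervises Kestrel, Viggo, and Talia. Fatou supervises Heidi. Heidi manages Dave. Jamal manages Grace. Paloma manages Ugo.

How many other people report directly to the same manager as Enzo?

1

Enzo reports to Ronan. Ronan's other direct reports are Uchenna — 1 peer.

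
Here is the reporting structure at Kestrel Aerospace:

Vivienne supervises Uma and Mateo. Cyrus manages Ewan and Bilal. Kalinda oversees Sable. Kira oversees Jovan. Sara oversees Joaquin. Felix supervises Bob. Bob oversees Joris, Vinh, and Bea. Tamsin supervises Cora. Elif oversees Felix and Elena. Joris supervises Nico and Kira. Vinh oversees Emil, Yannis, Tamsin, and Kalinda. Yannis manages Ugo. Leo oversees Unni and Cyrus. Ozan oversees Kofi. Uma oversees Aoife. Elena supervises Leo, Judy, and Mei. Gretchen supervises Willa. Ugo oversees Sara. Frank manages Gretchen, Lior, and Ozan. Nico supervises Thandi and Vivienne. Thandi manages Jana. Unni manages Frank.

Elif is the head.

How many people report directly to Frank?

3

Frank directly manages Gretchen, Lior, Ozan. That is 3 direct reports.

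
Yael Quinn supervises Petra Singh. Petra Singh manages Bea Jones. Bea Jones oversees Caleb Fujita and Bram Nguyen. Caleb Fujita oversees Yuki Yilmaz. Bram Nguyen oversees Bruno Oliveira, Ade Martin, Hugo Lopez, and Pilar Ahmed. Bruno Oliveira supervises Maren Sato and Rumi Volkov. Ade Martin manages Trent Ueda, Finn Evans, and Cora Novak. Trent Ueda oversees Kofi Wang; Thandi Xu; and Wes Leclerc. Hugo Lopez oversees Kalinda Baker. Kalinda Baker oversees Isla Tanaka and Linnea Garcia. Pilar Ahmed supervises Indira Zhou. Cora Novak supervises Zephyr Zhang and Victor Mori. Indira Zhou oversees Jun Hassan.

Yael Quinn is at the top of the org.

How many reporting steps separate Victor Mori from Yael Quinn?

6

Chain from Victor Mori up to Yael Quinn: Victor Mori → Cora Novak → Ade Martin → Bram Nguyen → Bea Jones → Petra Singh → Yael Quinn. That is 6 steps up, so Victor Mori is 6 levels below Yael Quinn.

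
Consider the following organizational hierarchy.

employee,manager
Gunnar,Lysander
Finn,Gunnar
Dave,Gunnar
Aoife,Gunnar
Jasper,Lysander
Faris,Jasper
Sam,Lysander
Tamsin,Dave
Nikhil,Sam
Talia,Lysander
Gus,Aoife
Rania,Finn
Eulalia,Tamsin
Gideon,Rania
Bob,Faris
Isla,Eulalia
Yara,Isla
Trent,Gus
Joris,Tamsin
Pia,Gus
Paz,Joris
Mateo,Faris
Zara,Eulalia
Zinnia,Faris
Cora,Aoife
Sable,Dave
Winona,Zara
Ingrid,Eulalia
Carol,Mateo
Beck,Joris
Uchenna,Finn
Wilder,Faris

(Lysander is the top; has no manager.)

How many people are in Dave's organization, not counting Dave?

Dave directly manages Tamsin, Sable. Under Tamsin: Joris, Beck, Paz, Eulalia, Ingrid, Zara, Winona, Isla, Yara (9). Sable has no reports. So Dave's organization is 2 direct reports plus everyone under them: 10 + 1 = 11.

11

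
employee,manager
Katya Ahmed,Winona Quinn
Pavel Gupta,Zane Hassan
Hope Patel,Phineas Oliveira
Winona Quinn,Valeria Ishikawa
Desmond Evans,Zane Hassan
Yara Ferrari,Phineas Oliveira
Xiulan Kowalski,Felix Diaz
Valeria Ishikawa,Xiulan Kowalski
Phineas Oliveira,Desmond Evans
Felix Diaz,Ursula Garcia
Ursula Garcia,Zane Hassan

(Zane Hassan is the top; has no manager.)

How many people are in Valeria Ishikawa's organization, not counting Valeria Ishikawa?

Valeria Ishikawa directly manages Winona Quinn. Under Winona Quinn: Katya Ahmed (1). That's 2 in total.

2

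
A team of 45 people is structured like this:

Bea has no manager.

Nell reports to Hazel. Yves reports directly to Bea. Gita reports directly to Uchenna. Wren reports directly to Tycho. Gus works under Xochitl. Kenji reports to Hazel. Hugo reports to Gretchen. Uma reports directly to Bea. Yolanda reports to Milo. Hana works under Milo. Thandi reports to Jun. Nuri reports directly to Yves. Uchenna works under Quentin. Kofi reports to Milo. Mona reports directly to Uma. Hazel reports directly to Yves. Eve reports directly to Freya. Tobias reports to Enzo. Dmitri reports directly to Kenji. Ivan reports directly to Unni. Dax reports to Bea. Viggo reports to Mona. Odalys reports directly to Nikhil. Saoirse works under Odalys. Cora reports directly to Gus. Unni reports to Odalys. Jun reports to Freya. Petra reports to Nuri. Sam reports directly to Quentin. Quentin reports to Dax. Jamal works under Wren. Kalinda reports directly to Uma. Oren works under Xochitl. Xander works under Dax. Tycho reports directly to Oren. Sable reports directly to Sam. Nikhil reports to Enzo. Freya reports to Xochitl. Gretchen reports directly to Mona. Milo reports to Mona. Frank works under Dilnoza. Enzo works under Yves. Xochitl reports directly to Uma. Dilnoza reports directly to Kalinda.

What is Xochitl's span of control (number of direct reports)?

3

Xochitl directly manages Gus, Freya, Oren. That is 3 direct reports.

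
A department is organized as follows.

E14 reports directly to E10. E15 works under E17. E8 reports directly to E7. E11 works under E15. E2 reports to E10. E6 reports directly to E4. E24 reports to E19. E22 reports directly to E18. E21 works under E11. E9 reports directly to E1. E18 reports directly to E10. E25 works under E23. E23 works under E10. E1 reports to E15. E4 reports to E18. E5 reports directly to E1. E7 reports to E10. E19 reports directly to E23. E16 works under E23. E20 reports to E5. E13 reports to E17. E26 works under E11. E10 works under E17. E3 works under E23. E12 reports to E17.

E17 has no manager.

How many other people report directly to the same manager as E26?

E26 reports to E11. E11's other direct reports are E21 — 1 peer.

1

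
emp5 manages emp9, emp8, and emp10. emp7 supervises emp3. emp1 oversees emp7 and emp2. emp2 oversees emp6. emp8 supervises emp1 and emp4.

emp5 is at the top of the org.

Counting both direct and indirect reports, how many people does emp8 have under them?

6

emp8 directly manages emp1, emp4. Under emp1: emp2, emp6, emp7, emp3 (4). emp4 has no reports. So emp8's organization is 2 direct reports plus everyone under them: 5 + 1 = 6.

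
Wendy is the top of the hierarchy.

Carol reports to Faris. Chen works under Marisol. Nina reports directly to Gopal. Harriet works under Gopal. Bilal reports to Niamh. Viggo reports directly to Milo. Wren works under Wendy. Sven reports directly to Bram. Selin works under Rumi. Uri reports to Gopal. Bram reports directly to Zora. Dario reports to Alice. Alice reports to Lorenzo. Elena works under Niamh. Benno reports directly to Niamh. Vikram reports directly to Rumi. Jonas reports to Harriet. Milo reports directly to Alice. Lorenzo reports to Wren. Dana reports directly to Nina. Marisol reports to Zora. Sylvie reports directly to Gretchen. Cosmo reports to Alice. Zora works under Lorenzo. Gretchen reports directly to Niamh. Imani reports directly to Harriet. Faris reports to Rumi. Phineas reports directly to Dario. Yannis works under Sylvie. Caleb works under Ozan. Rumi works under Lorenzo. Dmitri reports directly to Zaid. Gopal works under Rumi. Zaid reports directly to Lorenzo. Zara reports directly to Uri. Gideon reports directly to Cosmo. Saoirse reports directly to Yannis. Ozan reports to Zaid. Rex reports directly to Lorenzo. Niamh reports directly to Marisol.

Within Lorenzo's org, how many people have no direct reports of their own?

19

The people in Lorenzo's organization with no one reporting to them are Phineas, Gideon, Viggo, Rex, Selin, Carol, Vikram, Imani, Jonas, Dana, Zara, Dmitri, Caleb, Sven, Chen, Bilal, Elena, Saoirse, Benno. That is 19.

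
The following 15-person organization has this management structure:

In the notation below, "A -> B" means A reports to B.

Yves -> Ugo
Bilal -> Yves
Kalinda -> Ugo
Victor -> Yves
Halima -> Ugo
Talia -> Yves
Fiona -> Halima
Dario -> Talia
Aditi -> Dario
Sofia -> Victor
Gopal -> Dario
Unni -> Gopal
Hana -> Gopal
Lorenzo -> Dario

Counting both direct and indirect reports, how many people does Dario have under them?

5

Dario directly manages Aditi, Gopal, Lorenzo. Aditi has no reports. Under Gopal: Hana, Unni (2). Lorenzo has no reports. So Dario's organization is 3 direct reports plus everyone under them: 1 + 3 + 1 = 5.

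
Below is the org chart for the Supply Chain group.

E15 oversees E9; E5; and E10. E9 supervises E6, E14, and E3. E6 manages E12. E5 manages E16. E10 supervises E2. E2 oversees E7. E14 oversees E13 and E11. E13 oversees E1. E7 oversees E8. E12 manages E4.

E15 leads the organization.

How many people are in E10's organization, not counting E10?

3

E10 directly manages E2. Under E2: E7, E8 (2). That's 3 in total.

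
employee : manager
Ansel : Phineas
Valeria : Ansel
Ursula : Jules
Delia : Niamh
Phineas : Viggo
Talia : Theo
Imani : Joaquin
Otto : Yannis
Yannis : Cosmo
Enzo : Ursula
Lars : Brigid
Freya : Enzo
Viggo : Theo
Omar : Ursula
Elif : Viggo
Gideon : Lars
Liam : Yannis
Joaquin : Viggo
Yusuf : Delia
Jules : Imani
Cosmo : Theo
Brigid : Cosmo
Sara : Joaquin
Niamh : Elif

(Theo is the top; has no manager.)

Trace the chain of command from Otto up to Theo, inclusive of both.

Otto -> Yannis -> Cosmo -> Theo

Otto reports to Yannis. Yannis reports to Cosmo. Cosmo reports to Theo. Theo is at the top.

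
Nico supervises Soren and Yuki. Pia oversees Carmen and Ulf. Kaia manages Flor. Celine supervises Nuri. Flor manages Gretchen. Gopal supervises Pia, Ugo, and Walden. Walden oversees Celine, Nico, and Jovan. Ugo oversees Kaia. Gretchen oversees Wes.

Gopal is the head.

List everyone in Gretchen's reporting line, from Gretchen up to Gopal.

Gretchen reports to Flor. Flor reports to Kaia. Kaia reports to Ugo. Ugo reports to Gopal. Gopal is at the top.

Gretchen -> Flor -> Kaia -> Ugo -> Gopal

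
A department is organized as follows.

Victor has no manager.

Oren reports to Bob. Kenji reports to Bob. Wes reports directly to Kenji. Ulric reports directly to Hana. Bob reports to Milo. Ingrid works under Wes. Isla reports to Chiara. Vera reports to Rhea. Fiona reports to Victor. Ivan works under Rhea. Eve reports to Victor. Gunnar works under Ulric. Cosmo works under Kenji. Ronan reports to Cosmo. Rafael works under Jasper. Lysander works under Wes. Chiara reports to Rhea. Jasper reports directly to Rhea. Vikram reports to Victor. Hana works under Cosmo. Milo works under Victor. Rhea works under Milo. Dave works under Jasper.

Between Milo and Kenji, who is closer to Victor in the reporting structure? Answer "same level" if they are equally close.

Milo

Milo is 1 level below Victor; Kenji is 3. Milo is higher.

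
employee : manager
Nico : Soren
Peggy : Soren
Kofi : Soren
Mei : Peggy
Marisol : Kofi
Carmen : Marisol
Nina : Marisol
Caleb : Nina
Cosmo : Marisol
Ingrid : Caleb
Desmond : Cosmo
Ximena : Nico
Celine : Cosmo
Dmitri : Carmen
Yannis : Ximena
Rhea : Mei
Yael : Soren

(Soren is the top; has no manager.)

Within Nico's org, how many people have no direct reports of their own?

1

The only person in Nico's organization with no one reporting to them is Yannis. That is 1.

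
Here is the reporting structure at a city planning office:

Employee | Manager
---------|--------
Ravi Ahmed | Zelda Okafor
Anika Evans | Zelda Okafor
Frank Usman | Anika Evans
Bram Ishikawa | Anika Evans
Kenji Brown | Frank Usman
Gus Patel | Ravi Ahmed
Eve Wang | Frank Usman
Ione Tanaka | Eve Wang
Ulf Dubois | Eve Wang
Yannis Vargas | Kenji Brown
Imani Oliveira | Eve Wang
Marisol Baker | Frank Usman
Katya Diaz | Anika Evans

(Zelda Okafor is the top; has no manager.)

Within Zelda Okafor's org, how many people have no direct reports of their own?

The people in Zelda Okafor's organization with no one reporting to them are Katya Diaz, Bram Ishikawa, Marisol Baker, Imani Oliveira, Ulf Dubois, Ione Tanaka, Yannis Vargas, Gus Patel. That is 8.

8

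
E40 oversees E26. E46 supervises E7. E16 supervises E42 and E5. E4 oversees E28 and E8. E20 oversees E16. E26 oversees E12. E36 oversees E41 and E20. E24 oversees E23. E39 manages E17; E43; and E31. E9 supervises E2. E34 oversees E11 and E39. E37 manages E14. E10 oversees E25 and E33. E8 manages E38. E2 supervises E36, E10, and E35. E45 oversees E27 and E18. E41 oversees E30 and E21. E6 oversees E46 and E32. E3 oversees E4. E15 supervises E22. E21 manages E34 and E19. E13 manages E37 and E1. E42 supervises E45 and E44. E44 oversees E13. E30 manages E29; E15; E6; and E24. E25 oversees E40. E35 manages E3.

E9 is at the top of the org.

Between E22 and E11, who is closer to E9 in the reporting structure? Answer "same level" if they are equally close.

same level

Both E22 and E11 are 6 levels below E9.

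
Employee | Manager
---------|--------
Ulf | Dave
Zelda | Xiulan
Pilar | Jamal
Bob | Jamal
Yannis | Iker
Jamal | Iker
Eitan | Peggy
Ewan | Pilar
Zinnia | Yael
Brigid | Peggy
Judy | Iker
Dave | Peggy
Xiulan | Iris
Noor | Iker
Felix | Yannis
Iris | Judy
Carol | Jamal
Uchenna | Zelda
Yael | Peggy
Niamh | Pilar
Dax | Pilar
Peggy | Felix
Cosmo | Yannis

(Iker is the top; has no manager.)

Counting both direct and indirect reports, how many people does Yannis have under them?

Yannis directly manages Felix, Cosmo. Under Felix: Peggy, Eitan, Brigid, Dave, Ulf, Yael, Zinnia (7). Cosmo has no reports. So Yannis's organization is 2 direct reports plus everyone under them: 8 + 1 = 9.

9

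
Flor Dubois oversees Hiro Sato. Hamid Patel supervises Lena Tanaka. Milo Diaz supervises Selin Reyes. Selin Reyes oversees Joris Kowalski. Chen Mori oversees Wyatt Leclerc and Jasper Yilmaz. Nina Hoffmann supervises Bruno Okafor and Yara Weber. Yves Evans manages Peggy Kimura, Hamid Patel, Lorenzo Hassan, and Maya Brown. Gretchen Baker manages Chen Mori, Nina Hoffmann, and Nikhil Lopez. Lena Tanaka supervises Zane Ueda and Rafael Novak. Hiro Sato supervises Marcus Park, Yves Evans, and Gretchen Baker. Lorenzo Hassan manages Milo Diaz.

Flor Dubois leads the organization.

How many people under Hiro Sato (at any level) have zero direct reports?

The people in Hiro Sato's organization with no one reporting to them are Marcus Park, Nikhil Lopez, Yara Weber, Bruno Okafor, Jasper Yilmaz, Wyatt Leclerc, Maya Brown, Peggy Kimura, Joris Kowalski, Rafael Novak, Zane Ueda. That is 11.

11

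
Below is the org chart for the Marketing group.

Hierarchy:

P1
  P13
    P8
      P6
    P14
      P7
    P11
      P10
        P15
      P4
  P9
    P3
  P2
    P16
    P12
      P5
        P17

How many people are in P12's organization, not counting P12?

2

P12 directly manages P5. Under P5: P17 (1). That's 2 in total.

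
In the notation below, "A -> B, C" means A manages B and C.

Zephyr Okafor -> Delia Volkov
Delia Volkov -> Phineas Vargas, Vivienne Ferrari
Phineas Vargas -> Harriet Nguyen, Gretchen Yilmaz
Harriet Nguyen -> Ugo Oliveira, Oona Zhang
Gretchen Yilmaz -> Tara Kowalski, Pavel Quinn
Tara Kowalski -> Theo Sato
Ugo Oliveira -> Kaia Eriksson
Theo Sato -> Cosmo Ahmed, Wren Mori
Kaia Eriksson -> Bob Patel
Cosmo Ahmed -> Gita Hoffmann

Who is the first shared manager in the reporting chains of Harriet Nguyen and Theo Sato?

Phineas Vargas

Harriet Nguyen's chain of managers is Phineas Vargas, Delia Volkov, Zephyr Okafor. Theo Sato's chain of managers is Tara Kowalski, Gretchen Yilmaz, Phineas Vargas, Delia Volkov, Zephyr Okafor. The first manager that appears in both chains is Phineas Vargas.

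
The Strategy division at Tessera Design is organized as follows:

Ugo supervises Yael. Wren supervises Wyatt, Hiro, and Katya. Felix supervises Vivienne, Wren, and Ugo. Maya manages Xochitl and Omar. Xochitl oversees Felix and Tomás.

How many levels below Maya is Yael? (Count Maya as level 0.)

4

Chain from Yael up to Maya: Yael → Ugo → Felix → Xochitl → Maya. That is 4 steps up, so Yael is 4 levels below Maya.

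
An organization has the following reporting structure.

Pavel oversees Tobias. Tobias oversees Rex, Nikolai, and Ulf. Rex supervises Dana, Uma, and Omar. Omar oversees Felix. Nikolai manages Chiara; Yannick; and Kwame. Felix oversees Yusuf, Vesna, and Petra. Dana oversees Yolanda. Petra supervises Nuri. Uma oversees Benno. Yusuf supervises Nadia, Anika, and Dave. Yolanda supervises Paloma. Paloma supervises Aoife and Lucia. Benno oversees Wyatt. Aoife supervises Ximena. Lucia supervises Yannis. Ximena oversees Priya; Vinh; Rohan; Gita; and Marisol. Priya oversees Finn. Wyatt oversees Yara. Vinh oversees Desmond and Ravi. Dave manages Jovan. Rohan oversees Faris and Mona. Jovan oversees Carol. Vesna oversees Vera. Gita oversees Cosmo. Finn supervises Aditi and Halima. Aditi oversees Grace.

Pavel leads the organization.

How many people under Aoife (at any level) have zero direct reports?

8

The people in Aoife's organization with no one reporting to them are Marisol, Cosmo, Mona, Faris, Ravi, Desmond, Halima, Grace. That is 8.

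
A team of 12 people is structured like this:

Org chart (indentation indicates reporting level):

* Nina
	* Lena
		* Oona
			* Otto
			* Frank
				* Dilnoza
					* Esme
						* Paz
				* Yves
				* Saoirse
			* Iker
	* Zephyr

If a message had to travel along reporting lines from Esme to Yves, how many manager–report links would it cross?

3

Esme is 2 levels below Frank, and Yves is 1 level below Frank (their lowest common manager). The shortest path runs up from Esme to Frank and back down to Yves: 2 + 1 = 3 links.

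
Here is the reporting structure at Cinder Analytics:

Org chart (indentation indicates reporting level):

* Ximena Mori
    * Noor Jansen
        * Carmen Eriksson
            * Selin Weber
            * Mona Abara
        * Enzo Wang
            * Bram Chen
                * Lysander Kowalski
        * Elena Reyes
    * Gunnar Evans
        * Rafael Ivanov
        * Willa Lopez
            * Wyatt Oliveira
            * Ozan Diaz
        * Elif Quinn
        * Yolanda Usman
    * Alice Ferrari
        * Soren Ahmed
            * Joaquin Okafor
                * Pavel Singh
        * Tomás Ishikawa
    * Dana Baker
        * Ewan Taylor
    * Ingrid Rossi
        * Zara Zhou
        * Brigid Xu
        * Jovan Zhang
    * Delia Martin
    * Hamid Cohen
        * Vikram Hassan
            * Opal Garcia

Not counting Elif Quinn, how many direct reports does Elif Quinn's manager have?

Elif Quinn reports to Gunnar Evans. Gunnar Evans's other direct reports are Rafael Ivanov, Willa Lopez, Yolanda Usman — 3 peers.

3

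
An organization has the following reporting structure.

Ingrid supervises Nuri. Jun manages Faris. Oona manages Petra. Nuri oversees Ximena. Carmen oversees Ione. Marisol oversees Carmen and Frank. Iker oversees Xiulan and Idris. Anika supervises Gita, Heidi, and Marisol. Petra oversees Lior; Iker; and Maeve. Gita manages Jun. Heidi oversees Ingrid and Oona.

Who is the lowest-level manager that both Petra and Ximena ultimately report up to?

Heidi

Petra's chain of managers is Oona, Heidi, Anika. Ximena's chain of managers is Nuri, Ingrid, Heidi, Anika. The first manager that appears in both chains is Heidi.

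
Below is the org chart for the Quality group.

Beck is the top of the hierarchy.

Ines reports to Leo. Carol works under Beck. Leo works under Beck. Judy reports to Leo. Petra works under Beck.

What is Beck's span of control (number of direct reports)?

3

Beck directly manages Leo, Petra, Carol. That is 3 direct reports.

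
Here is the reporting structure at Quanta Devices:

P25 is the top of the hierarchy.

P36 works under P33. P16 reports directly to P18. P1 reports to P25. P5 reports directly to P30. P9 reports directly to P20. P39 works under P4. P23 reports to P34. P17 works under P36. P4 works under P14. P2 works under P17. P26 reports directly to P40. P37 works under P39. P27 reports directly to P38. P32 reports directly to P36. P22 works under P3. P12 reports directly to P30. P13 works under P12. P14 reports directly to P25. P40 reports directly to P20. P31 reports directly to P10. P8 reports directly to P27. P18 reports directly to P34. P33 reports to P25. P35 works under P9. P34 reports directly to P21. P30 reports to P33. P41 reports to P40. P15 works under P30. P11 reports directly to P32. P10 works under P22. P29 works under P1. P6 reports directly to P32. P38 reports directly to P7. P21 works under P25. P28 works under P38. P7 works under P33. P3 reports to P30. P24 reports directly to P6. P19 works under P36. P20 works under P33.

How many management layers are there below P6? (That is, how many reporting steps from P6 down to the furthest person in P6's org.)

The longest chain under P6 runs P6 → P24, which is 1 level below P6.

1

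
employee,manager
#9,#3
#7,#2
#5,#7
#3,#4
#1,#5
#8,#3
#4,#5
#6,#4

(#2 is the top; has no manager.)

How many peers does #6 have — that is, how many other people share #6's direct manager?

1

#6 reports to #4. #4's other direct reports are #3 — 1 peer.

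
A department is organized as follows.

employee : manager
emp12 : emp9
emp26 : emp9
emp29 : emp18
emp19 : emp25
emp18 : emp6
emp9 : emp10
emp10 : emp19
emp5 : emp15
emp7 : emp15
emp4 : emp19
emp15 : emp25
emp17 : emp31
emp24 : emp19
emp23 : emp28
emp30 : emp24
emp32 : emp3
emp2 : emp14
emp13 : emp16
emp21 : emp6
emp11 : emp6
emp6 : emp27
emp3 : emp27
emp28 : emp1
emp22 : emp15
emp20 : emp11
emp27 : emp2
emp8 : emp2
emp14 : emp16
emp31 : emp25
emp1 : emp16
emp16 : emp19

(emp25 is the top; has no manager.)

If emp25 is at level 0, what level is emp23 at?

5

Chain from emp23 up to emp25: emp23 → emp28 → emp1 → emp16 → emp19 → emp25. That is 5 steps up, so emp23 is 5 levels below emp25.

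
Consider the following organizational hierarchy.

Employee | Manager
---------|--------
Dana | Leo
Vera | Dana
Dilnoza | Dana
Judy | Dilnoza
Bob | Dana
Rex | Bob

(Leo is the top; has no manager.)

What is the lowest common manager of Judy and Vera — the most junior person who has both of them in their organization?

Dana

Judy's chain of managers is Dilnoza, Dana, Leo. Vera's chain of managers is Dana, Leo. The first manager that appears in both chains is Dana.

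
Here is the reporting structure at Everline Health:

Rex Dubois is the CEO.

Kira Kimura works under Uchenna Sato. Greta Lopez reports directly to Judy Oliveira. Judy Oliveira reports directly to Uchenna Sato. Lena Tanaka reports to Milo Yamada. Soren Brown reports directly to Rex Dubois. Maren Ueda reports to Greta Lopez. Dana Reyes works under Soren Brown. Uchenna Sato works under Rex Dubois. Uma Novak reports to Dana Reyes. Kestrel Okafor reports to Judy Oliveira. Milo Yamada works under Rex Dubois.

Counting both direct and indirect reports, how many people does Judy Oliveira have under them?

3

Judy Oliveira directly manages Greta Lopez, Kestrel Okafor. Under Greta Lopez: Maren Ueda (1). Kestrel Okafor has no reports. So Judy Oliveira's organization is 2 direct reports plus everyone under them: 2 + 1 = 3.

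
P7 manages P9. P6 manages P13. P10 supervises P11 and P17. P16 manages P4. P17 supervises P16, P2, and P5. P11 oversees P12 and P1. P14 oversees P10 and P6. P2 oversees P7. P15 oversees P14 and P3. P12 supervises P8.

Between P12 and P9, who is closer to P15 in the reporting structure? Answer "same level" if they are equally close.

P12

P12 is 4 levels below P15; P9 is 6. P12 is higher.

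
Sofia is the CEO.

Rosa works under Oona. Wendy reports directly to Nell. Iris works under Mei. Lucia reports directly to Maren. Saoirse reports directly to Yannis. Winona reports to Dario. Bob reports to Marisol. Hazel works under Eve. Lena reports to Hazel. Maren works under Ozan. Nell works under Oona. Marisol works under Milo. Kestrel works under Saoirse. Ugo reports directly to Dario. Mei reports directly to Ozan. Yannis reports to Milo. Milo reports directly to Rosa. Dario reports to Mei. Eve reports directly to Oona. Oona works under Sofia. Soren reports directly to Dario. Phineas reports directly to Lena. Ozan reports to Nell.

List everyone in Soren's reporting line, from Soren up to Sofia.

Soren -> Dario -> Mei -> Ozan -> Nell -> Oona -> Sofia

Soren reports to Dario. Dario reports to Mei. Mei reports to Ozan. Ozan reports to Nell. Nell reports to Oona. Oona reports to Sofia. Sofia is at the top.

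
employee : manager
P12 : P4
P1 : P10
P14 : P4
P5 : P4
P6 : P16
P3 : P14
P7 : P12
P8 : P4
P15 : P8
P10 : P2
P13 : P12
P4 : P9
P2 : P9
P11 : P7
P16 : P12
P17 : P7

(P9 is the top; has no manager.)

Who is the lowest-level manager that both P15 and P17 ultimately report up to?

P15's chain of managers is P8, P4, P9. P17's chain of managers is P7, P12, P4, P9. The first manager that appears in both chains is P4.

P4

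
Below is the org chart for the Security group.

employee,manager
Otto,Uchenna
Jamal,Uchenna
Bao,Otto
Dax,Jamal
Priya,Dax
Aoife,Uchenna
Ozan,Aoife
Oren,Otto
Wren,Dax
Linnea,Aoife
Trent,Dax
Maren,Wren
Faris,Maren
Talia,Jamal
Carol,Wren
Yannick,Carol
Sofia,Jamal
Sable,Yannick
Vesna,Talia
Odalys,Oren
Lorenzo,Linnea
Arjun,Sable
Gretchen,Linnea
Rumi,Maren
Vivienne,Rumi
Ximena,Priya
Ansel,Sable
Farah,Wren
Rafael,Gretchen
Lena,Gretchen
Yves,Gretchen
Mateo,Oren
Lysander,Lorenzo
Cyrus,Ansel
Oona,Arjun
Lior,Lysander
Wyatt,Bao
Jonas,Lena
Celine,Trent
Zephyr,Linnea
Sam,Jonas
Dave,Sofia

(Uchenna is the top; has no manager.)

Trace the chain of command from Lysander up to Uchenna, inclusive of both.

Lysander -> Lorenzo -> Linnea -> Aoife -> Uchenna

Lysander reports to Lorenzo. Lorenzo reports to Linnea. Linnea reports to Aoife. Aoife reports to Uchenna. Uchenna is at the top.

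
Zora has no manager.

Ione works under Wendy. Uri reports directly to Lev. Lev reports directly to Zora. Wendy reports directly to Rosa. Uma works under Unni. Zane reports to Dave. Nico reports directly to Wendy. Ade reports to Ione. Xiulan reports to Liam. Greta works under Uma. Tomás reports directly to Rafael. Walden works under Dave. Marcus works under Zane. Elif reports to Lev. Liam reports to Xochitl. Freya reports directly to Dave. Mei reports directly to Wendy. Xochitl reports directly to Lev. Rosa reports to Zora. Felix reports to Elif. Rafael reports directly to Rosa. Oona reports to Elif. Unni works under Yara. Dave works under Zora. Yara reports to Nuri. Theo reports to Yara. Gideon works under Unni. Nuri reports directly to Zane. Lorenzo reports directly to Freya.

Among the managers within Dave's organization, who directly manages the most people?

Dave

Direct-report counts within Dave's organization: Dave has 3; Zane has 2; Nuri has 1; Yara has 2; Unni has 2; Uma has 1; Freya has 1. The largest is 3, held by Dave.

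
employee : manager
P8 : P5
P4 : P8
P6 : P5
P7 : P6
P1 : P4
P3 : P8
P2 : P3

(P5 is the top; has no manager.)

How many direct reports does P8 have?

2

P8 directly manages P4, P3. That is 2 direct reports.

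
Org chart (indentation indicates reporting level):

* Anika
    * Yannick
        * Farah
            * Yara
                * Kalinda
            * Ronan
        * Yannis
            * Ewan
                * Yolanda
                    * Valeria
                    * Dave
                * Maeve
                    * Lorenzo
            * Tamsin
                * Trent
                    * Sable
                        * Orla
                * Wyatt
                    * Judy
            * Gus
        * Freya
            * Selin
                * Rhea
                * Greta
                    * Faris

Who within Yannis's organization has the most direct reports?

Direct-report counts within Yannis's organization: Yannis has 3; Tamsin has 2; Wyatt has 1; Trent has 1; Sable has 1; Ewan has 2; Maeve has 1; Yolanda has 2. The largest is 3, held by Yannis.

Yannis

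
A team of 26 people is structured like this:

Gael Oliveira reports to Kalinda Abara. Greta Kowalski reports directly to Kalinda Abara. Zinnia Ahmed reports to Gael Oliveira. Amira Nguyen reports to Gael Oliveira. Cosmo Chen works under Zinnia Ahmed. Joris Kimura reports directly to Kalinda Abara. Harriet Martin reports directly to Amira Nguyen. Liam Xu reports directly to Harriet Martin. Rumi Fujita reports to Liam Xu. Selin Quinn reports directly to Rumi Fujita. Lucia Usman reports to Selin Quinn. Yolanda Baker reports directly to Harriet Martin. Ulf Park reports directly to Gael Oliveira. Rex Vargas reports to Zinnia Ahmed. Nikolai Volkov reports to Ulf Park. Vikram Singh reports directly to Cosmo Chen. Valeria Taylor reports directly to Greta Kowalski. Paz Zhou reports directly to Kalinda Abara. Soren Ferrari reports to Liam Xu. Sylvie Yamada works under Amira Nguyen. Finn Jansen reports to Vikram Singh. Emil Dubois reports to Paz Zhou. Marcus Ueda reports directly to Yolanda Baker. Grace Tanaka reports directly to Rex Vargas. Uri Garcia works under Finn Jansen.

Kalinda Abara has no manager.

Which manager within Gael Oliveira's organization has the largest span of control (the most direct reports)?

Direct-report counts within Gael Oliveira's organization: Gael Oliveira has 3; Ulf Park has 1; Amira Nguyen has 2; Harriet Martin has 2; Yolanda Baker has 1; Liam Xu has 2; Rumi Fujita has 1; Selin Quinn has 1; Zinnia Ahmed has 2; Rex Vargas has 1; Cosmo Chen has 1; Vikram Singh has 1; Finn Jansen has 1. The largest is 3, held by Gael Oliveira.

Gael Oliveira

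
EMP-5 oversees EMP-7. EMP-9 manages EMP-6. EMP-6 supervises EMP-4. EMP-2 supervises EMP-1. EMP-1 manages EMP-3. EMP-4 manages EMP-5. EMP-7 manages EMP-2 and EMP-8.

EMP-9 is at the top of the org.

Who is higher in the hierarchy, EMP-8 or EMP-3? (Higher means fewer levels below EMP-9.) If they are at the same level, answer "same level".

EMP-8

EMP-8 is 5 levels below EMP-9; EMP-3 is 7. EMP-8 is higher.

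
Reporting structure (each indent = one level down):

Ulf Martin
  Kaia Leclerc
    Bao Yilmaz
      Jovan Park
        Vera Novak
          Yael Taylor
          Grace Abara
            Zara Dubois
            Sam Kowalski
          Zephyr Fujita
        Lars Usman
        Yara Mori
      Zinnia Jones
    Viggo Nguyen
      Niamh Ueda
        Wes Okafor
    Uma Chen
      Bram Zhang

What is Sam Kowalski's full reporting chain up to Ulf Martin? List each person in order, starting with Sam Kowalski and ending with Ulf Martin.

Sam Kowalski reports to Grace Abara. Grace Abara reports to Vera Novak. Vera Novak reports to Jovan Park. Jovan Park reports to Bao Yilmaz. Bao Yilmaz reports to Kaia Leclerc. Kaia Leclerc reports to Ulf Martin. Ulf Martin is at the top.

Sam Kowalski -> Grace Abara -> Vera Novak -> Jovan Park -> Bao Yilmaz -> Kaia Leclerc -> Ulf Martin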